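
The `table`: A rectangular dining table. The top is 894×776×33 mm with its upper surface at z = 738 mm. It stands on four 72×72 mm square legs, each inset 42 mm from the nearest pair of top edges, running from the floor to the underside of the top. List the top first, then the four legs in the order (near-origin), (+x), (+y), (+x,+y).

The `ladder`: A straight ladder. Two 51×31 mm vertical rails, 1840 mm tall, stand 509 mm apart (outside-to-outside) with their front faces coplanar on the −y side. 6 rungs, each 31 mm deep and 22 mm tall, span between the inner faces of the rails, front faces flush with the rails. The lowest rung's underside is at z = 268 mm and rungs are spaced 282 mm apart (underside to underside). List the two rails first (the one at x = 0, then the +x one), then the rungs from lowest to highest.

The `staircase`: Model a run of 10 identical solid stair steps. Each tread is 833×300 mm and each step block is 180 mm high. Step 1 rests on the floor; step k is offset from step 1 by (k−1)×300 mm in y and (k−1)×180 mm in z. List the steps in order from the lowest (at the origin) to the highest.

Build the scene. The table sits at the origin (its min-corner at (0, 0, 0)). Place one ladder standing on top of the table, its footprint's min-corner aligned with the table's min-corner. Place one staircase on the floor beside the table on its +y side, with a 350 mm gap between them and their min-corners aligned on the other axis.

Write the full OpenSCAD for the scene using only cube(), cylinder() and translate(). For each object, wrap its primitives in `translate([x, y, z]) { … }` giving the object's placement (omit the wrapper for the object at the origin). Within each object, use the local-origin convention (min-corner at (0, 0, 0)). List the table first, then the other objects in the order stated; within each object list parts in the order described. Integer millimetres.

translate([0, 0, 705]) cube([894, 776, 33]);
translate([42, 42, 0]) cube([72, 72, 705]);
translate([780, 42, 0]) cube([72, 72, 705]);
translate([42, 662, 0]) cube([72, 72, 705]);
translate([780, 662, 0]) cube([72, 72, 705]);
translate([0, 0, 738]) {
  cube([51, 31, 1840]);
  translate([458, 0, 0]) cube([51, 31, 1840]);
  translate([51, 0, 268]) cube([407, 31, 22]);
  translate([51, 0, 550]) cube([407, 31, 22]);
  translate([51, 0, 832]) cube([407, 31, 22]);
  translate([51, 0, 1114]) cube([407, 31, 22]);
  translate([51, 0, 1396]) cube([407, 31, 22]);
  translate([51, 0, 1678]) cube([407, 31, 22]);
}
translate([0, 1126, 0]) {
  cube([833, 300, 180]);
  translate([0, 300, 180]) cube([833, 300, 180]);
  translate([0, 600, 360]) cube([833, 300, 180]);
  translate([0, 900, 540]) cube([833, 300, 180]);
  translate([0, 1200, 720]) cube([833, 300, 180]);
  translate([0, 1500, 900]) cube([833, 300, 180]);
  translate([0, 1800, 1080]) cube([833, 300, 180]);
  translate([0, 2100, 1260]) cube([833, 300, 180]);
  translate([0, 2400, 1440]) cube([833, 300, 180]);
  translate([0, 2700, 1620]) cube([833, 300, 180]);
}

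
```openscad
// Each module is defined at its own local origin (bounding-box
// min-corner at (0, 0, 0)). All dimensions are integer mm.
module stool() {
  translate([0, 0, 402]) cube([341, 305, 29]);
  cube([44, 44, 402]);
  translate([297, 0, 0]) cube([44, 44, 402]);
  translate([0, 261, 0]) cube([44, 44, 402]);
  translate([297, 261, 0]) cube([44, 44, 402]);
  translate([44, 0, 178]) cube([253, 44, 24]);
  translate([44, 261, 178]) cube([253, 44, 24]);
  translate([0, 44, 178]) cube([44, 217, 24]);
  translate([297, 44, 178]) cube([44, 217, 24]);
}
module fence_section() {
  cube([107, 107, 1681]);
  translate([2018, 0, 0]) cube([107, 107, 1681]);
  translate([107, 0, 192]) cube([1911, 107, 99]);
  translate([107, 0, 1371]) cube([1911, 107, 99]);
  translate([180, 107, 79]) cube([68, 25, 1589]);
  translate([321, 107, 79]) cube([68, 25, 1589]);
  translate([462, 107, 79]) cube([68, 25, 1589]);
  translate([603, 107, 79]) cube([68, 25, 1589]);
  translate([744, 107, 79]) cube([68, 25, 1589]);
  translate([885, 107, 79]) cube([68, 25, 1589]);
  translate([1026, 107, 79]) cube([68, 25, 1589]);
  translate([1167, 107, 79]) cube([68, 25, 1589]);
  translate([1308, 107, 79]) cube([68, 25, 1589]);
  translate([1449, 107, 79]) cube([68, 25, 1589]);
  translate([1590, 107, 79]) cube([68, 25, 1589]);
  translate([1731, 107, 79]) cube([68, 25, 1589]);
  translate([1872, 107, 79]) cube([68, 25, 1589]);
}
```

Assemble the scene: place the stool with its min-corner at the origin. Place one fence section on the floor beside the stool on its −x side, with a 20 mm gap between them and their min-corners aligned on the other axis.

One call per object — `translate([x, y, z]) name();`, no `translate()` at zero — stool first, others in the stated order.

stool();
translate([-2145, 0, 0]) fence_section();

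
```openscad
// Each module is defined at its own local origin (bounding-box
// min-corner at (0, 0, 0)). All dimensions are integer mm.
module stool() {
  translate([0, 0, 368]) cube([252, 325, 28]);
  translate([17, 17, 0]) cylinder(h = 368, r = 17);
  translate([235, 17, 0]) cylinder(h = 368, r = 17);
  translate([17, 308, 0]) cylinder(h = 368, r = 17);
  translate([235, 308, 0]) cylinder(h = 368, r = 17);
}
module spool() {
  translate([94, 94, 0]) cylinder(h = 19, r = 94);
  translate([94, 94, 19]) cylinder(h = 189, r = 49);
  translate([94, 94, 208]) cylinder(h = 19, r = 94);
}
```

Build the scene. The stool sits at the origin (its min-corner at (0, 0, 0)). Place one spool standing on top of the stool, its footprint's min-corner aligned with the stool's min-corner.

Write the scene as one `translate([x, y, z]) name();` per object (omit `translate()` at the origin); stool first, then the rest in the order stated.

stool();
translate([0, 0, 396]) spool();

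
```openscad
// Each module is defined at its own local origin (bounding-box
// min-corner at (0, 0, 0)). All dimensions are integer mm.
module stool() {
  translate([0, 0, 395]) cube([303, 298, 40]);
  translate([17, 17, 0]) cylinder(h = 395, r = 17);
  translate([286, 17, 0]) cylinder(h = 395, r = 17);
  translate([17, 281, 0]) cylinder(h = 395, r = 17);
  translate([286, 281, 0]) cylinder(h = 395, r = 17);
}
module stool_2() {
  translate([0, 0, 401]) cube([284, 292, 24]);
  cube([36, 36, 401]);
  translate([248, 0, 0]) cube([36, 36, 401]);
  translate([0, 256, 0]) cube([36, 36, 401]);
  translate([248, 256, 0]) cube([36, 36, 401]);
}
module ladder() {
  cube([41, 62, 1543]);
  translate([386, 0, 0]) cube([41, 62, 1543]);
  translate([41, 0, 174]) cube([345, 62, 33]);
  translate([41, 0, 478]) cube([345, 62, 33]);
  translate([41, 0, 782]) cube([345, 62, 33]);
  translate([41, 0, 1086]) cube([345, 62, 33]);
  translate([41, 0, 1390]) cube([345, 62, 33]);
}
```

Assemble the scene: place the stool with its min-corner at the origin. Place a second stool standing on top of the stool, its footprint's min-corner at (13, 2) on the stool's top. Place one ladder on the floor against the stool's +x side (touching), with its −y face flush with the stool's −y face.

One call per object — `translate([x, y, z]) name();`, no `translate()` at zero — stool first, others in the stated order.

stool();
translate([13, 2, 435]) stool_2();
translate([303, 0, 0]) ladder();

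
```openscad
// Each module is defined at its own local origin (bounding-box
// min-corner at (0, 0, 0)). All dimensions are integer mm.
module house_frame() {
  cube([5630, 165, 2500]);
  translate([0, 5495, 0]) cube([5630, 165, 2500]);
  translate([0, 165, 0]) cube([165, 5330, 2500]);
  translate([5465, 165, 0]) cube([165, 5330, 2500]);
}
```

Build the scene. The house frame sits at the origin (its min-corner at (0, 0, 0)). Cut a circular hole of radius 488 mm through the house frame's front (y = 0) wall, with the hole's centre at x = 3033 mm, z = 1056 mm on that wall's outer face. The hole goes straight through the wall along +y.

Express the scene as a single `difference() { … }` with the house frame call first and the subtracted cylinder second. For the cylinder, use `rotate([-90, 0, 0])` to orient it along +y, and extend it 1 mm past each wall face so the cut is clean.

difference() {
  house_frame();
  translate([3033, -1, 1056]) rotate([-90, 0, 0]) cylinder(h = 167, r = 488);
}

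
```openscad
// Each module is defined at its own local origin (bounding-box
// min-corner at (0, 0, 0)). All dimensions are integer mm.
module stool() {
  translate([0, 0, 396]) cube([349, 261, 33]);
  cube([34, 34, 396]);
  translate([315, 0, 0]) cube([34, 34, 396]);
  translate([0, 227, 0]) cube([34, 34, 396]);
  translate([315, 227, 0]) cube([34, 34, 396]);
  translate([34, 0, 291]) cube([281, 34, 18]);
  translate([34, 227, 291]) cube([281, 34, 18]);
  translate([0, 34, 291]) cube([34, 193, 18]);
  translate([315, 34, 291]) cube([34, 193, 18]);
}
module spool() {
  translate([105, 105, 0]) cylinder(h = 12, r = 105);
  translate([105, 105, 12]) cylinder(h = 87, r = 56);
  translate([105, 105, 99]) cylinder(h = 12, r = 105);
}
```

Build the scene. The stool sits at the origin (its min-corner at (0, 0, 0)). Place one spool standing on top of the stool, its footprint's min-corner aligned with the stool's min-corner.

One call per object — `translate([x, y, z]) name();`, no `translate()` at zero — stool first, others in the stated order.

stool();
translate([0, 0, 429]) spool();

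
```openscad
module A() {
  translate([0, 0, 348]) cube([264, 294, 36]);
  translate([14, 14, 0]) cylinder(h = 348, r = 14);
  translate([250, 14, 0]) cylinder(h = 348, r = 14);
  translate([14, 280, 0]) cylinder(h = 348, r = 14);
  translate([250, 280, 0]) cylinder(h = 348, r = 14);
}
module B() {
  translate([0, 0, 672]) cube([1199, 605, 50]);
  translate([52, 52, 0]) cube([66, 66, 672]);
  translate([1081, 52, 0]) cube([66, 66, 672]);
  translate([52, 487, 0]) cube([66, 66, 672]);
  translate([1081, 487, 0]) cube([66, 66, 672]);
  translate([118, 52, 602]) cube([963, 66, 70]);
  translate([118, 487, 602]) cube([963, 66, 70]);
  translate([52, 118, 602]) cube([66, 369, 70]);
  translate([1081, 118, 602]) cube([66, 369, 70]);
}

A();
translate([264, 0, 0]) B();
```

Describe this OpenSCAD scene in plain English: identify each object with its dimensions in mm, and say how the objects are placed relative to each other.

A is a simple wooden stool: a rectangular seat 264 mm (x) by 294 mm (y), 36 mm thick, top face at z = 384 mm, on four round legs, each 28 mm in diameter. The legs rest on z = 0, each leg's axis is inset half a diameter from the nearest pair of seat edges (so the leg's bounding box is flush with the corner).

B is a rectangular dining table. The top is 1199×605×50 mm with its upper surface at z = 722 mm. It stands on four 66×66 mm square legs, each inset 52 mm from the nearest pair of top edges, running from the floor to the underside of the top. Four apron rails, 66 mm thick and 70 mm tall, run between adjacent legs with their top edges flush with the underside of the top and their outer faces flush with the legs' outer faces.

The table is against the stool's +x side, with their −y faces flush.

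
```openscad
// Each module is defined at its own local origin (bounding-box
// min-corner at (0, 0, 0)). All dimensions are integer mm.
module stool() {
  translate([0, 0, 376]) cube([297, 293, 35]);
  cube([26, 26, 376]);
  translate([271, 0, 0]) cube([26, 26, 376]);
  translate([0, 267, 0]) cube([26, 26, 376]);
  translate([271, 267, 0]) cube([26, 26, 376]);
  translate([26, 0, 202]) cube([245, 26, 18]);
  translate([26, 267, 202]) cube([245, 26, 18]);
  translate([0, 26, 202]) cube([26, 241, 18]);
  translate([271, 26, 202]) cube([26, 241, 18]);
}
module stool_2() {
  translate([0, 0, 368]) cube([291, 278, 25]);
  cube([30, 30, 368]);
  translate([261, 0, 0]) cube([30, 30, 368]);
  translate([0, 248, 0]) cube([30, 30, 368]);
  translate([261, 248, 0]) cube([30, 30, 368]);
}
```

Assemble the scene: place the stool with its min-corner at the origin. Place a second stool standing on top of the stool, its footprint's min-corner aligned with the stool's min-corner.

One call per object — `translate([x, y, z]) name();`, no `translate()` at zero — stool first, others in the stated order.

stool();
translate([0, 0, 411]) stool_2();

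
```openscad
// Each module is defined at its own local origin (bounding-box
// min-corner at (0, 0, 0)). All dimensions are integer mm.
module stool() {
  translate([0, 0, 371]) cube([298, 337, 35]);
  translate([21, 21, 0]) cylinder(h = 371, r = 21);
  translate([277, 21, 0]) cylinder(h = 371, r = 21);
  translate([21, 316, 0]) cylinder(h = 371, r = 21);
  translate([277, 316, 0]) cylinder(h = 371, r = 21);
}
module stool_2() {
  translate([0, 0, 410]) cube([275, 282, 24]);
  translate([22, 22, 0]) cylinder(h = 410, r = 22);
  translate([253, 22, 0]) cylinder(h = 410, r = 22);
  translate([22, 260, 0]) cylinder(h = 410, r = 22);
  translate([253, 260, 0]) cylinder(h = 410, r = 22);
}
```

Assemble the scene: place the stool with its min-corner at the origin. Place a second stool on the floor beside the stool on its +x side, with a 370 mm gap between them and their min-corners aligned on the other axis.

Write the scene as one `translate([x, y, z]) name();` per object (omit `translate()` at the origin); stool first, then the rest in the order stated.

stool();
translate([668, 0, 0]) stool_2();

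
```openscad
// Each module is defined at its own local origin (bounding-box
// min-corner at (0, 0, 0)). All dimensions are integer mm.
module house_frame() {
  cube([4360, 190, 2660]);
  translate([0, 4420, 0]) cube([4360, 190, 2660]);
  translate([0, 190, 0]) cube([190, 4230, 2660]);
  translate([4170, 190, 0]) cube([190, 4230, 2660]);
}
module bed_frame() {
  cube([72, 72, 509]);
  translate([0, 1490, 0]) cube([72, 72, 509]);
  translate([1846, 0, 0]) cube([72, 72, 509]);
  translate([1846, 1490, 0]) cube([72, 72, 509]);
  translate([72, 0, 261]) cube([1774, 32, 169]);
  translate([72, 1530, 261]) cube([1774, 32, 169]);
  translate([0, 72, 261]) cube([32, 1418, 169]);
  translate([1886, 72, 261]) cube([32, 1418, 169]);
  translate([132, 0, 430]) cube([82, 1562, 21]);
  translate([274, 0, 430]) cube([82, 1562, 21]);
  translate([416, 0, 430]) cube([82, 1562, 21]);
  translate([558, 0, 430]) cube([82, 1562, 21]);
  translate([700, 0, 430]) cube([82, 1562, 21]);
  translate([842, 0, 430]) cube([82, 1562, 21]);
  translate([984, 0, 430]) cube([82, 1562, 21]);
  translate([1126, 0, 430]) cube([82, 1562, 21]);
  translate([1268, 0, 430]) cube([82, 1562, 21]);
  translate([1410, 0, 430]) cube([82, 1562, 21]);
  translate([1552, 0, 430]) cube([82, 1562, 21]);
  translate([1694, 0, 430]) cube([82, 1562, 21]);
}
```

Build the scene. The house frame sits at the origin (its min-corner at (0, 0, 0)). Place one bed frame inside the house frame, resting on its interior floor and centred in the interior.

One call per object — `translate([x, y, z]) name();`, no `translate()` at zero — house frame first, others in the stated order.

house_frame();
translate([1221, 1524, 0]) bed_frame();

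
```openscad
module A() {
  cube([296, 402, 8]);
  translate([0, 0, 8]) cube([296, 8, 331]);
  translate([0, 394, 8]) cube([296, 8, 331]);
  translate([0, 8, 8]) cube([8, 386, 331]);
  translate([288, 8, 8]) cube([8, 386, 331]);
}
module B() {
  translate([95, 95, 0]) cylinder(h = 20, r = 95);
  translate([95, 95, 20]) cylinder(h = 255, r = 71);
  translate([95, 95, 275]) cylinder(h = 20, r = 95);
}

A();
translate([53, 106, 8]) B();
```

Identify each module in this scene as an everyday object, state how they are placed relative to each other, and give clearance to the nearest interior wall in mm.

A is an open box. B is a spool. The spool sits inside the open box, centred. The clearance to the nearest interior wall is 45 mm.

Clearances: x = 45, y = 98; minimum 45 mm.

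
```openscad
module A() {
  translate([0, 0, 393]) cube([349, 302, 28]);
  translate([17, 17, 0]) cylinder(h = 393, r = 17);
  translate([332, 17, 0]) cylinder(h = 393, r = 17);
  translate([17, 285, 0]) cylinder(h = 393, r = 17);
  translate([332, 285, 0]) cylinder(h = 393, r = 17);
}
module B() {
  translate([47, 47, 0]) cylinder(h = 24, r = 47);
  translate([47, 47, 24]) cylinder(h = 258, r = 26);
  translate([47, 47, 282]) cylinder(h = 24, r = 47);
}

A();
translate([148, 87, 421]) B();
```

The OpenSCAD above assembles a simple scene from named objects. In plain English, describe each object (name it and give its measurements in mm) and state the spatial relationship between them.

A is a four-legged stool. The seat is 349×302 mm, 28 mm thick, top at z = 421 mm. It stands on four round legs, each 34 mm in diameter, from z = 0 to the seat underside, each leg's axis is inset half a diameter from the nearest pair of seat edges (so the leg's bounding box is flush with the corner).

B is a spool: two coaxial disc flanges of radius 47 mm and thickness 24 mm, joined by a core cylinder of radius 26 mm and height 258 mm. The lower flange rests on z = 0 and the three cylinders share a vertical axis.

The spool is on top of the stool.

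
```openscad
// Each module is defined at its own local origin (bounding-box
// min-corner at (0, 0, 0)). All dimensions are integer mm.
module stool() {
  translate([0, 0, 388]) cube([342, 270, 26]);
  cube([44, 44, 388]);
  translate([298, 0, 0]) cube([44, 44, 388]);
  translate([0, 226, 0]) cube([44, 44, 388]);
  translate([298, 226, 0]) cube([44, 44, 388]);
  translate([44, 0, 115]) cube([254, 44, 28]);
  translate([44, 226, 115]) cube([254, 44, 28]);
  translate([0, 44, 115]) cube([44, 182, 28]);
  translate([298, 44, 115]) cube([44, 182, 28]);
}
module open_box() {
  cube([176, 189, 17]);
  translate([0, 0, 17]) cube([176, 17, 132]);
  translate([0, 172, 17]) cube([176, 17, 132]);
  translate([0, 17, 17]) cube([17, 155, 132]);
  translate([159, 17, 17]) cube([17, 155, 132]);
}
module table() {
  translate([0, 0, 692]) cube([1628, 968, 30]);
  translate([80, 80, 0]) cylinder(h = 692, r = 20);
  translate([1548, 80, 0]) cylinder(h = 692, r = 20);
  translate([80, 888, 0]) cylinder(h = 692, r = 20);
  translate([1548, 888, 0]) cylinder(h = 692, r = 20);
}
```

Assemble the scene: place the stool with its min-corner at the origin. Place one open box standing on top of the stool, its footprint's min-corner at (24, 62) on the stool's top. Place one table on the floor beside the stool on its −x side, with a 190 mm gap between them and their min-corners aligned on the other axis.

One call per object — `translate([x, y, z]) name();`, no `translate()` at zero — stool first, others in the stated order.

stool();
translate([24, 62, 414]) open_box();
translate([-1818, 0, 0]) table();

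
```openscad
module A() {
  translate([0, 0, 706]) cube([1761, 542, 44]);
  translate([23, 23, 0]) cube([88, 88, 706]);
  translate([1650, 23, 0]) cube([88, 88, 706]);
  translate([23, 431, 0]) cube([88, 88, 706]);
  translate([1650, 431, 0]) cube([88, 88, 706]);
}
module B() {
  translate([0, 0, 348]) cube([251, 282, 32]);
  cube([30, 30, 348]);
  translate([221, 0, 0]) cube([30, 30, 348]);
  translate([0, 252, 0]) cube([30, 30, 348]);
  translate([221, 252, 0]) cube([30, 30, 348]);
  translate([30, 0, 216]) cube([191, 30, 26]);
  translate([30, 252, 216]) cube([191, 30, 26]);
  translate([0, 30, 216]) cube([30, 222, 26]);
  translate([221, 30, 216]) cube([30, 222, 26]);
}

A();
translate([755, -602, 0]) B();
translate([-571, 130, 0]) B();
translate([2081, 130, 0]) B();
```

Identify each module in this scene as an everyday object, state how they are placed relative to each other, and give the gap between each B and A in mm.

Each stool's nearest face is 320 mm from the table's bounding box.

A is a table. B is a stool. Three stools sit around the table at the −y, −x, +x sides. The gap between each stool and the table is 320 mm.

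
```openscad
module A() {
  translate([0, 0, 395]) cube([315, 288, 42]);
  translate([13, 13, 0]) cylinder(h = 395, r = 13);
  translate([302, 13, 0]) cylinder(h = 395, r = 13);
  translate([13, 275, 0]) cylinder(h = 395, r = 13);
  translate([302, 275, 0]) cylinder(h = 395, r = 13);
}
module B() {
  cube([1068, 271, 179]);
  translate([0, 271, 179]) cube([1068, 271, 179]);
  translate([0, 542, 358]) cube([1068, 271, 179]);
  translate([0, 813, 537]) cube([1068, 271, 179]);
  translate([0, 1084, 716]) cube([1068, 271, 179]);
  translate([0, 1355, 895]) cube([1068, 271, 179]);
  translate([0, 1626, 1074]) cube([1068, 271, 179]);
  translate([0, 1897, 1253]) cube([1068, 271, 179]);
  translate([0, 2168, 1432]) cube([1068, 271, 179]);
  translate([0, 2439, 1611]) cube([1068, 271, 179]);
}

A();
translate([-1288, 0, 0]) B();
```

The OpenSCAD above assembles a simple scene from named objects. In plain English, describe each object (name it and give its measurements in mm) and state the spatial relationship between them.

A is a four-legged stool. The seat is 315×288 mm, 42 mm thick, top at z = 437 mm. It stands on four round legs, each 26 mm in diameter, from z = 0 to the seat underside, each leg's axis is inset half a diameter from the nearest pair of seat edges (so the leg's bounding box is flush with the corner).

B is a straight staircase of 10 solid steps. Each step is 1068 mm wide (x), 271 mm deep (y, the going) and 179 mm tall (the rise). The first step rests on the floor; each subsequent step sits one going further in +y and one rise higher in +z, directly behind and above the previous step with no overlap.

The staircase is on the floor beside the stool on its −x side.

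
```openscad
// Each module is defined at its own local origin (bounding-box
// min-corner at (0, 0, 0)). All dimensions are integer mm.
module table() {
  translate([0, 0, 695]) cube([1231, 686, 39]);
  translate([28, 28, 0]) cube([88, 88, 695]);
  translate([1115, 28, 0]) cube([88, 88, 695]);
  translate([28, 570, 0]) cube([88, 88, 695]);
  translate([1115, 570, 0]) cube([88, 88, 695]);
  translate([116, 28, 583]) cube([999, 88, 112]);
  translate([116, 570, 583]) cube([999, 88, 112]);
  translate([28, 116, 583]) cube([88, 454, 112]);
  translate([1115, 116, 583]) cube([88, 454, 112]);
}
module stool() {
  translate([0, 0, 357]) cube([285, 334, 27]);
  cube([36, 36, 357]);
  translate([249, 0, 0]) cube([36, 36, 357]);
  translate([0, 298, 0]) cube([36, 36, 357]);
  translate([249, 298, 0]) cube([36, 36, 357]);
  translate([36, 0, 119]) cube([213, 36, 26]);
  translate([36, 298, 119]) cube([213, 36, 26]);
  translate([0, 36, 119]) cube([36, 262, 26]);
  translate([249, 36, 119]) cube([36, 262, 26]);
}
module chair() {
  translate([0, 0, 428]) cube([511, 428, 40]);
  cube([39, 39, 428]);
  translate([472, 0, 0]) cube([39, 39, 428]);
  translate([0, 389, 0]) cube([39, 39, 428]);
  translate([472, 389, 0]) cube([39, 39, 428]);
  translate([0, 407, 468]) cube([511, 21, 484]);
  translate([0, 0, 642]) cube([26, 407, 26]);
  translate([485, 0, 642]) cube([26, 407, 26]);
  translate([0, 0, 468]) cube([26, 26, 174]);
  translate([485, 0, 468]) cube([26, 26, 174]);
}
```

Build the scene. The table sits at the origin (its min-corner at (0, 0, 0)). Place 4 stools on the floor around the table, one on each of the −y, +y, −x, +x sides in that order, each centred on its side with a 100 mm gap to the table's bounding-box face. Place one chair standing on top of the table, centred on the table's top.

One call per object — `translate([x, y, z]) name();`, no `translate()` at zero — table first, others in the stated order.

table();
translate([473, -434, 0]) stool();
translate([473, 786, 0]) stool();
translate([-385, 176, 0]) stool();
translate([1331, 176, 0]) stool();
translate([360, 129, 734]) chair();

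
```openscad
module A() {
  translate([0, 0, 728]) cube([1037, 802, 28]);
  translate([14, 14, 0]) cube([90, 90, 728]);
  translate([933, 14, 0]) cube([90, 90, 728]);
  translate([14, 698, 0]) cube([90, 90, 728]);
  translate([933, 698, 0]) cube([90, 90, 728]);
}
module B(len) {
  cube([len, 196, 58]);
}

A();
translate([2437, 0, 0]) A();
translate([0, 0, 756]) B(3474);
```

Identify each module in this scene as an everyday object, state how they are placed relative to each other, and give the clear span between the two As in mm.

A is a table. B is a beam. A beam spans the tops of two tables. The clear span between the two tables is 1400 mm.

Second table starts at x = 2437; first ends at x = 1037; clear span = 2437 − 1037 = 1400 mm.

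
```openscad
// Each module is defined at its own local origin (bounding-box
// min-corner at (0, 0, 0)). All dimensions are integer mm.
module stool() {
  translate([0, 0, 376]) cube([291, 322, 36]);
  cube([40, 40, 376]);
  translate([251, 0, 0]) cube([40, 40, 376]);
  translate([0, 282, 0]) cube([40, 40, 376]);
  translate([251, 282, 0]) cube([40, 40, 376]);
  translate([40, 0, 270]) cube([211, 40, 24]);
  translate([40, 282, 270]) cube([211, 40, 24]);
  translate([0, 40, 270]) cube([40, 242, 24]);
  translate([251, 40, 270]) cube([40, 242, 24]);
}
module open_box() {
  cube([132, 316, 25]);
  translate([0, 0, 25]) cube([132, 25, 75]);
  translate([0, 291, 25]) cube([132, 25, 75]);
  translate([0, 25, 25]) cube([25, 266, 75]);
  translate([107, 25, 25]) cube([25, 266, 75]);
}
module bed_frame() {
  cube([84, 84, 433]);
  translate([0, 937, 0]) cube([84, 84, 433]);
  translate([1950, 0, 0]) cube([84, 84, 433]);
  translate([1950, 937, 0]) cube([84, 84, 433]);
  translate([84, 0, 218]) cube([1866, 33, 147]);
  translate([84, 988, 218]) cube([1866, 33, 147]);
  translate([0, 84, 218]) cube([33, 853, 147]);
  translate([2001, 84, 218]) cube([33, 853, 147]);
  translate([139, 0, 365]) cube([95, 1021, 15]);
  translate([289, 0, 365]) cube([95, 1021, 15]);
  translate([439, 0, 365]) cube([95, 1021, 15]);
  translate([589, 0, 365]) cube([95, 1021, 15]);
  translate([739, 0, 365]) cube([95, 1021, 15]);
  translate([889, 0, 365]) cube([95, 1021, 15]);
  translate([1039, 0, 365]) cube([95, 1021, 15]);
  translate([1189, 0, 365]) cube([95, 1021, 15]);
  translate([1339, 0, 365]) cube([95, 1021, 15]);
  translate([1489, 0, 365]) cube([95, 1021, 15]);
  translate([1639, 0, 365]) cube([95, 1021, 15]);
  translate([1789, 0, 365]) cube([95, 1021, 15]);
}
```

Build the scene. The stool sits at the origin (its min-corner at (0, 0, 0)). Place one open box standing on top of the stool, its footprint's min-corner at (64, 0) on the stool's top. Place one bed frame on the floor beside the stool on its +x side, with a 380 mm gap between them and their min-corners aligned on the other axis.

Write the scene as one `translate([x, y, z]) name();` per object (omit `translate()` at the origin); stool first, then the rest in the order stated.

stool();
translate([64, 0, 412]) open_box();
translate([671, 0, 0]) bed_frame();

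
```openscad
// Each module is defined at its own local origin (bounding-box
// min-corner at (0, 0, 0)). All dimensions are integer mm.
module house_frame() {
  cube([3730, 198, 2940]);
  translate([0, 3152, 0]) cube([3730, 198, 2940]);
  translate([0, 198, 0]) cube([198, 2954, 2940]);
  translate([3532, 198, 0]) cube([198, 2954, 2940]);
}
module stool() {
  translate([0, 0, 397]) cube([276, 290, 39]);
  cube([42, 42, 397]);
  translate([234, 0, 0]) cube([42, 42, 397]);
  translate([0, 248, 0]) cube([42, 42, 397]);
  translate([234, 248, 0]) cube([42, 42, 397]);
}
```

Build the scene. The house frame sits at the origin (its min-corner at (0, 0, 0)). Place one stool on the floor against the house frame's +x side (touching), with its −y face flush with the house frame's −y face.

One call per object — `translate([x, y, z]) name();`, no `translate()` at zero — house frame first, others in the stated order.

house_frame();
translate([3730, 0, 0]) stool();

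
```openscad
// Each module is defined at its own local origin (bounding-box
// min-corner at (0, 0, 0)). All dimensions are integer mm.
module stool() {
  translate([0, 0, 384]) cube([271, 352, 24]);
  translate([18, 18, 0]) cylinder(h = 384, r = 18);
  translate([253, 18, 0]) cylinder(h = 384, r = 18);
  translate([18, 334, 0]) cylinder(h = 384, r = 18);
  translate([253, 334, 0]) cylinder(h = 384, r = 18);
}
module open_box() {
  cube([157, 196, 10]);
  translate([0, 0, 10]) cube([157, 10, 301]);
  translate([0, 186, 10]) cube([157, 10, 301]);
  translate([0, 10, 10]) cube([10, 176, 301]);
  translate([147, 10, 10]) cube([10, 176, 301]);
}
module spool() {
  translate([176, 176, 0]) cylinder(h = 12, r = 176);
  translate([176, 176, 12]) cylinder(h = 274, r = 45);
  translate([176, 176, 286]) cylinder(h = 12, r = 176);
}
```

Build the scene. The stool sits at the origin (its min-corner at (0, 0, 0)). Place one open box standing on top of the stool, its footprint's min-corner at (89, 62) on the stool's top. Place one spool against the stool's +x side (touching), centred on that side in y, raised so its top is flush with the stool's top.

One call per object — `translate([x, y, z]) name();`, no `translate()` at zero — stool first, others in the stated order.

stool();
translate([89, 62, 408]) open_box();
translate([271, 0, 110]) spool();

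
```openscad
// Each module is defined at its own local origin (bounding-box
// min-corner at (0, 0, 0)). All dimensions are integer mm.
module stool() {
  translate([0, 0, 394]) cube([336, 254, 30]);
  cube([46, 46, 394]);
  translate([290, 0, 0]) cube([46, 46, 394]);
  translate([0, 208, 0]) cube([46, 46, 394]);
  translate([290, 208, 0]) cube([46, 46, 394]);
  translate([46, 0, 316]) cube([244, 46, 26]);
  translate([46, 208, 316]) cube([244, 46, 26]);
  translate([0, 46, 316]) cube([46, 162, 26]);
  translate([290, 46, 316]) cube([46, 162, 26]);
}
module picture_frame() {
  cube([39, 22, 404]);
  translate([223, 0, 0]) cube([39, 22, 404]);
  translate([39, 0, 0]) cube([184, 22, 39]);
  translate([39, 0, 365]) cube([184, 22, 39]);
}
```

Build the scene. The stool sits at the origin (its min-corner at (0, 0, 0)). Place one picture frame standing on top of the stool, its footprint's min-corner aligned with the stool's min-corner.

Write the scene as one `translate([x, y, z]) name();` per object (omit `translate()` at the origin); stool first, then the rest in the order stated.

stool();
translate([0, 0, 424]) picture_frame();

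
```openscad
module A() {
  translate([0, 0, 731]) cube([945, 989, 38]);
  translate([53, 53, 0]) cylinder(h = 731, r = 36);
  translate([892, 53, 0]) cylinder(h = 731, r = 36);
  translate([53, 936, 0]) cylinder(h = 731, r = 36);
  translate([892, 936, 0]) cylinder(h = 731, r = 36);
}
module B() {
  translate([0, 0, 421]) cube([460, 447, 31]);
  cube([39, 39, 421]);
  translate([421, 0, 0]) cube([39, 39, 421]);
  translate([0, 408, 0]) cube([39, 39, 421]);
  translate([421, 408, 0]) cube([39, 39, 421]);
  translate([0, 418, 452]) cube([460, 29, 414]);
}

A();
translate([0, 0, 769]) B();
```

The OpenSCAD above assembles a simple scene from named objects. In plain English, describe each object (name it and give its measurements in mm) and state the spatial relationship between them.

A is a table: top 945 mm (x) × 989 mm (y), 38 mm thick, upper face at z = 769 mm, on four round legs of 72 mm diameter, each leg's bounding box inset 17 mm from the nearest pair of top edges, running from z = 0 to the bottom of the top.

B is a chair: 460×447 mm seat, 31 mm thick, top at z = 452 mm, on four 39 mm square corner legs flush with the seat edges. A 29 mm thick backrest slab spans the full seat width, extending 414 mm above the seat top, its back face flush with the seat's +y edge.

The chair is on top of the table.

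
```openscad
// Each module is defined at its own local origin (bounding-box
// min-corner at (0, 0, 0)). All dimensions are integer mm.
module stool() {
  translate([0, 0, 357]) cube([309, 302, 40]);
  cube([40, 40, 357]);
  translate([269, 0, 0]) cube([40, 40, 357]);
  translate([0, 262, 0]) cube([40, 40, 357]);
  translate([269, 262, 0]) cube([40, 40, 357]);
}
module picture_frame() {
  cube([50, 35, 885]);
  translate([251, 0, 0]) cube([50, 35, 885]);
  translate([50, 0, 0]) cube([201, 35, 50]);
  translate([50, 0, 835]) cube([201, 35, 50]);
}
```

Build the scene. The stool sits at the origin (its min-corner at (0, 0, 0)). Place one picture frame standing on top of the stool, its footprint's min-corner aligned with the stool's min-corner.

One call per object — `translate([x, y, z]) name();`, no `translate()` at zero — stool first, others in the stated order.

stool();
translate([0, 0, 397]) picture_frame();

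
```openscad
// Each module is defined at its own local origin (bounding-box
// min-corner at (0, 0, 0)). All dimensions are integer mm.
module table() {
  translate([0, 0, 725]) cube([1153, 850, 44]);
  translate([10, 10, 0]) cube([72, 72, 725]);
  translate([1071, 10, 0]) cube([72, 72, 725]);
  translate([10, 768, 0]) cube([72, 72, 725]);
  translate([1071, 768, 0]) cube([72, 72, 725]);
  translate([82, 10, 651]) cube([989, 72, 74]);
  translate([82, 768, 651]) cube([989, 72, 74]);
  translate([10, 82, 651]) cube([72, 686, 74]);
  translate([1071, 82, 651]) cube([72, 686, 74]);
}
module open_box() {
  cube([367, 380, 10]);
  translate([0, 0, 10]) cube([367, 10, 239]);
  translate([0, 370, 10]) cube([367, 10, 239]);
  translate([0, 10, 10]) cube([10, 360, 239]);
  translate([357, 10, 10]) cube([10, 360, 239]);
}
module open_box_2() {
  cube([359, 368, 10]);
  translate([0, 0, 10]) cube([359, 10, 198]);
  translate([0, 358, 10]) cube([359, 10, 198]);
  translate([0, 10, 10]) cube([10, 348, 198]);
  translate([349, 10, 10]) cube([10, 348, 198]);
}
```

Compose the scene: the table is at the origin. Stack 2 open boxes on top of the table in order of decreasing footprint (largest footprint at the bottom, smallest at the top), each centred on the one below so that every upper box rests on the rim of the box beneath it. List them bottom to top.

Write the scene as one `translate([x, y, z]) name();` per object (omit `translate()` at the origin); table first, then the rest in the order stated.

table();
translate([393, 235, 769]) open_box();
translate([397, 241, 1018]) open_box_2();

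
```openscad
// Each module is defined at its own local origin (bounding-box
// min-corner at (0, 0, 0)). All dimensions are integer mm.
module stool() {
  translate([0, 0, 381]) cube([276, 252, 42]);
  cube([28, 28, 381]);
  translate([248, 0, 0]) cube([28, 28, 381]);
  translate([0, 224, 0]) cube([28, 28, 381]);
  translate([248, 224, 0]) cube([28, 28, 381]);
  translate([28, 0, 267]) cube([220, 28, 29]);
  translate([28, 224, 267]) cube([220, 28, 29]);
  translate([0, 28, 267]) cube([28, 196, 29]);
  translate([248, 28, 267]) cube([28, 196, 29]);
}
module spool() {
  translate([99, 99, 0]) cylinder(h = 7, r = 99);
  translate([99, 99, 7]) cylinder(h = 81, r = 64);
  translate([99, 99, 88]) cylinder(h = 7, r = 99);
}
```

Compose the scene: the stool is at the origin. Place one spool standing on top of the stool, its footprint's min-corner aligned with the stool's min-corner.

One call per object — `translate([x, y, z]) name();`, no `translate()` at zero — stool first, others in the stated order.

stool();
translate([0, 0, 423]) spool();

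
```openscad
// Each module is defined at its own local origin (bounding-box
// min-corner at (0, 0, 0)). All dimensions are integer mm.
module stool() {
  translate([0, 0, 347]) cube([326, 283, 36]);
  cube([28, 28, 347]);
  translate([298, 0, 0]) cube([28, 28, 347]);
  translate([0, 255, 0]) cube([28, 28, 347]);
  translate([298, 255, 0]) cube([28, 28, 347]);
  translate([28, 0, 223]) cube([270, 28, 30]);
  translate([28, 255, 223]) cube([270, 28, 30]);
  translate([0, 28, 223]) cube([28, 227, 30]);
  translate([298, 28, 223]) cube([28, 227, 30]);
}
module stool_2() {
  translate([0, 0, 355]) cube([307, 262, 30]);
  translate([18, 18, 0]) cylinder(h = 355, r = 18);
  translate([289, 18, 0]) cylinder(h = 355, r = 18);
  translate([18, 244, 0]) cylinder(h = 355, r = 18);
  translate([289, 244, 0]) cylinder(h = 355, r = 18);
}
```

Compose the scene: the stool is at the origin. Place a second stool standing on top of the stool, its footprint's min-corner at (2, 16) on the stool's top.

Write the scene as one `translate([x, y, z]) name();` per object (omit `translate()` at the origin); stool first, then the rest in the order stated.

stool();
translate([2, 16, 383]) stool_2();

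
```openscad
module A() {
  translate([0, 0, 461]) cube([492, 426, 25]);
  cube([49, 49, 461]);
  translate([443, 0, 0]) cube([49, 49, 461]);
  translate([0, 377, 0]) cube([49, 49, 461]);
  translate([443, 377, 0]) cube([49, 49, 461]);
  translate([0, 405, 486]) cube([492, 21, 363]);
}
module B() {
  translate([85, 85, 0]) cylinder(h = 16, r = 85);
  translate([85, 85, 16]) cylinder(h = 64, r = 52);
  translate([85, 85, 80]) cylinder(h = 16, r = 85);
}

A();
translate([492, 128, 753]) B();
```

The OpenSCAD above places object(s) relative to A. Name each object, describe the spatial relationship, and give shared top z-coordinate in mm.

A is a chair. B is a spool. The spool is beside the chair with their tops flush at z = 849. The shared top z-coordinate is 849 mm.

Both tops at z = 849 mm.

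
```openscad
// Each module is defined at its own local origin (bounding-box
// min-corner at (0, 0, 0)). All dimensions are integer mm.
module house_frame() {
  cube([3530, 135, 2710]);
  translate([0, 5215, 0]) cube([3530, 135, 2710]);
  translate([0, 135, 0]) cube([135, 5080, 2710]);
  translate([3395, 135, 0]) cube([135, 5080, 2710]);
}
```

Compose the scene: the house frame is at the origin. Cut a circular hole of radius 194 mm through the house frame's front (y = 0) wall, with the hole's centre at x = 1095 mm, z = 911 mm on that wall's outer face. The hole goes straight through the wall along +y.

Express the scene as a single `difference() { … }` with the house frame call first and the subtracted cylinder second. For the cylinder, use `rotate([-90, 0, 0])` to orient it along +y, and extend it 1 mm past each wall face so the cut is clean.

difference() {
  house_frame();
  translate([1095, -1, 911]) rotate([-90, 0, 0]) cylinder(h = 137, r = 194);
}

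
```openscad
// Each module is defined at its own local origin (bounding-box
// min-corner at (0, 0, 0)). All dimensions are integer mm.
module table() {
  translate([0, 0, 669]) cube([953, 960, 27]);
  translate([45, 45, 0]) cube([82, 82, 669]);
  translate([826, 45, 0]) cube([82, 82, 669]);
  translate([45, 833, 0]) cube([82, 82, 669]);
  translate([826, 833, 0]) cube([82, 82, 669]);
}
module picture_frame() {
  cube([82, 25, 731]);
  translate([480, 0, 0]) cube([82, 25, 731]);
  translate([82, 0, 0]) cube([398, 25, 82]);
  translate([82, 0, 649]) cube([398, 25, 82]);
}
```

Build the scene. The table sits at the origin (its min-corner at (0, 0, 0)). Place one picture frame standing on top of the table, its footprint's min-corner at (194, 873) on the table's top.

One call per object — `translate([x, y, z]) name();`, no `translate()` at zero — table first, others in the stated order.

table();
translate([194, 873, 696]) picture_frame();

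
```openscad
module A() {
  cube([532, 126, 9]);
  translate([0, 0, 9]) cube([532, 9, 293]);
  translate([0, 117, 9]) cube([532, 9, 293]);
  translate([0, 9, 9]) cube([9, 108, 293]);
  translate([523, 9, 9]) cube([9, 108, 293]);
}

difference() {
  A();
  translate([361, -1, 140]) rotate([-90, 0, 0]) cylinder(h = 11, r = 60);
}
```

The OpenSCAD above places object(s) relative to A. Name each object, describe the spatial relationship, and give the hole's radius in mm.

A is an open box. The open box has a circular hole through its front wall. The hole's radius is 60 mm.

The subtracted cylinder has r = 60 mm.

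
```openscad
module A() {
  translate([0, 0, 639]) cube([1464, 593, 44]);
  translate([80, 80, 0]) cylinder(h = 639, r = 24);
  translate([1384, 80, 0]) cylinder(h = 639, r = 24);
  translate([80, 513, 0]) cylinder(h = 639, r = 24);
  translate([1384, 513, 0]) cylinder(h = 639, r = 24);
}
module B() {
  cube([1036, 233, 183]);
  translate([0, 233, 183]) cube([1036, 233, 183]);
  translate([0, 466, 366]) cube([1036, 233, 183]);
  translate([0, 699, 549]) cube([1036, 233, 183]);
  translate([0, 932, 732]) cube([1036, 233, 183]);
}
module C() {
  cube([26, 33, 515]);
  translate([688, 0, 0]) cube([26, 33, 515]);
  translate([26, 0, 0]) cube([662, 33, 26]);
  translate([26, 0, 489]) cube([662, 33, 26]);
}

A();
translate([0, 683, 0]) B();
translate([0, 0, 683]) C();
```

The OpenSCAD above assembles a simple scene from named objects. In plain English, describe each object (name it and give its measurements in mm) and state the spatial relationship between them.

A is a table with a 1464×593 mm rectangular top, 44 mm thick, top surface at z = 683 mm, supported by four round legs of 48 mm diameter, each leg's bounding box inset 56 mm from the nearest pair of top edges, running from the floor.

B is a straight staircase of 5 solid steps. Each step is 1036 mm wide (x), 233 mm deep (y, the going) and 183 mm tall (the rise). The first step rests on the floor; each subsequent step sits one going further in +y and one rise higher in +z, directly behind and above the previous step with no overlap.

C is a rectangular picture frame lying in the x–z plane (depth along y). The opening is 662 mm wide (x) by 463 mm tall (z), surrounded by a border 26 mm wide on all four sides. The frame is 33 mm deep and is made of two full-height vertical stiles with two horizontal rails fitted between them.

The staircase is on the floor beside the table on its +y side. The picture frame is on top of the table.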